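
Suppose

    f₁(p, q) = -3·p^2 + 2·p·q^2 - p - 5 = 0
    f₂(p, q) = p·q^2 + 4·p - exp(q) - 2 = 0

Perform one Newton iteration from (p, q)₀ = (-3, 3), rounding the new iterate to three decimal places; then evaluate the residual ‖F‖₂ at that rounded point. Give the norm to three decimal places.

At (-3, 3): F = (-83.000, -61.08554).
Jacobian J = [[-6·p + 2·q^2 - 1, 4·p·q], [q^2 + 4, 2·p·q - exp(q)]].
At the point, J = [[35.000, -36.000], [13.000, -38.08554]] (det J = -864.99379).
Solving J·Δ = −F gives Δ = (1.112, -1.224).
Then the next iterate is (p, q)₁ = (-1.888, 1.776).
Re-evaluating at (-1.888, 1.776): F = (-25.71580, -21.41327), so ‖F‖₂ = 33.464.

33.464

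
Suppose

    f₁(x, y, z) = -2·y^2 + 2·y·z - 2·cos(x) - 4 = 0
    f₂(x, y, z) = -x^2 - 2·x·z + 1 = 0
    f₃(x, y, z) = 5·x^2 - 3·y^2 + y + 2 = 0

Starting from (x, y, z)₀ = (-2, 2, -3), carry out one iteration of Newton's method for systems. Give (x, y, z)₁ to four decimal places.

(-0.2810, -0.0346, -3.5475)

At (-2, 2, -3): F = (-23.167706, -15.0000, 12.0000).
Jacobian J = [[2·sin(x), -4·y + 2·z, 2·y], [-2·x - 2·z, 0, -2·x], [10·x, -6·y + 1, 0]].
At the point, J = [[-1.818595, -14.0000, 4.0000], [10.0000, 0.0000, 4.0000], [-20.0000, -11.0000, 0.0000]] (det J = 599.981826).
Solving J·Δ = −F gives Δ = (1.7190, -2.0346, -0.5475).
Then the next iterate is (x, y, z)₁ = (-0.2810, -0.0346, -3.5475).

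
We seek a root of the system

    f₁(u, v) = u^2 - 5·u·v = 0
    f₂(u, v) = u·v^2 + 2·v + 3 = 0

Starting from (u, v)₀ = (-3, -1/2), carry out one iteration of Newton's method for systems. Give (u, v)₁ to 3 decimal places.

At (-3, -1/2): F = (1.500, 1.250).
Jacobian J = [[2·u - 5·v, -5·u], [v^2, 2·u·v + 2]].
At the point, J = [[-3.500, 15.000], [0.250, 5.000]] (det J = -21.250).
Solving J·Δ = −F gives Δ = (-0.529, -0.224).
Then the next iterate is (u, v)₁ = (-3.529, -0.724).

(-3.529, -0.724)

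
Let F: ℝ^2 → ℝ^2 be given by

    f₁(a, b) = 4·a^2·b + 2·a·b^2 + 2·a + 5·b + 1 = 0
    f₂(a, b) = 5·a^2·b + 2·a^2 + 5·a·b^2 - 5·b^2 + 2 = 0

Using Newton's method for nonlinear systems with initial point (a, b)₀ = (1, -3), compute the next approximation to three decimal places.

(2.703, -7.270)

At (1, -3): F = (-6.000, -11.000).
Jacobian J = [[8·a·b + 2·b^2 + 2, 4·a^2 + 4·a·b + 5], [10·a·b + 4·a + 5·b^2, 5·a^2 + 10·a·b - 10·b]].
At the point, J = [[-4.000, -3.000], [19.000, 5.000]] (det J = 37.000).
Solving J·Δ = −F gives Δ = (1.703, -4.270).
Then the next iterate is (a, b)₁ = (2.703, -7.270).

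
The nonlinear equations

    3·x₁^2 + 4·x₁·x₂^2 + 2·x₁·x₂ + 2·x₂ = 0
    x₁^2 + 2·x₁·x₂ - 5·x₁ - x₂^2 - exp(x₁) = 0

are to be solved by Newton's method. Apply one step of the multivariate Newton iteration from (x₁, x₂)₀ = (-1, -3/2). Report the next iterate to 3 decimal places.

At (-1, -3/2): F = (-6.000, 6.38212).
Jacobian J = [[6·x₁ + 4·x₂^2 + 2·x₂, 8·x₁·x₂ + 2·x₁ + 2], [2·x₁ + 2·x₂ - exp(x₁) - 5, 2·x₁ - 2·x₂]].
At the point, J = [[0.000, 12.000], [-10.36788, 1.000]] (det J = 124.41455).
Solving J·Δ = −F gives Δ = (0.664, 0.500).
Then the next iterate is (x₁, x₂)₁ = (-0.336, -1.000).

(-0.336, -1.000)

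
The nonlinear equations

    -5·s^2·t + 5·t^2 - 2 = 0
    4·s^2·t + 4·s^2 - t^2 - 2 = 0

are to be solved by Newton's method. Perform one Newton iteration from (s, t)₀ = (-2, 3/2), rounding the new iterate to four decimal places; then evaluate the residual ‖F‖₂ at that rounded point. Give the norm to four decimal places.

10.2395

At (-2, 3/2): F = (-20.7500, 35.7500).
Jacobian J = [[-10·s·t, -5·s^2 + 10·t], [8·s·t + 8·s, 4·s^2 - 2·t]].
At the point, J = [[30.0000, -5.0000], [-40.0000, 13.0000]] (det J = 190.0000).
Solving J·Δ = −F gives Δ = (0.4789, -1.2763).
Then the next iterate is (s, t)₁ = (-1.5211, 0.2237).
Re-evaluating at (-1.5211, 0.2237): F = (-4.337716, 9.275278), so ‖F‖₂ = 10.2395.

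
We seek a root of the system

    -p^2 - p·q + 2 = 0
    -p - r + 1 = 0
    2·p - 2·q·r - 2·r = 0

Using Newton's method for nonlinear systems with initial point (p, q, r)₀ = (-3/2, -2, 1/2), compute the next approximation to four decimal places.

At (-3/2, -2, 1/2): F = (-3.2500, 2.0000, -2.0000).
Jacobian J = [[-2·p - q, -p, 0], [-1, 0, -1], [2, -2·r, -2·q - 2]].
At the point, J = [[5.0000, 1.5000, 0.0000], [-1.0000, 0.0000, -1.0000], [2.0000, -1.0000, 2.0000]] (det J = -5.0000).
Solving J·Δ = −F gives Δ = (0.0500, 2.0000, 1.9500).
Then the next iterate is (p, q, r)₁ = (-1.4500, 0.0000, 2.4500).

(-1.4500, 0.0000, 2.4500)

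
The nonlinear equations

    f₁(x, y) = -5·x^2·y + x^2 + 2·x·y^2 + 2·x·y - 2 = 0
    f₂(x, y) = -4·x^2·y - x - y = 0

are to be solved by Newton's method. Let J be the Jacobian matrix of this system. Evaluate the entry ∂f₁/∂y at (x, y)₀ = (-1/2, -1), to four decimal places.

-0.2500

∂f₁/∂y = -5·x^2 + 4·x·y + 2·x.
At (-1/2, -1) this is -0.2500.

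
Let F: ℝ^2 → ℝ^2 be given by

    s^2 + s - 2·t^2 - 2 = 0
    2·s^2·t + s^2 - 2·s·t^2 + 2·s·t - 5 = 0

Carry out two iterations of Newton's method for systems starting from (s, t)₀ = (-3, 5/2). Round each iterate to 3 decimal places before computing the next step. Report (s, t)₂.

(-2.104, 0.724)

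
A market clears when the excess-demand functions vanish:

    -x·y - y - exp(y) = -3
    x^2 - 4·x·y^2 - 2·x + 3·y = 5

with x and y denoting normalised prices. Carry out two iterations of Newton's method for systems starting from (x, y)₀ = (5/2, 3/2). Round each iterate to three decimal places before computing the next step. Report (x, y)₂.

At (5/2, 3/2): F = (-6.73169, -21.750).
Jacobian J = [[-y, -x - exp(y) - 1], [2·x - 4·y^2 - 2, -8·x·y + 3]].
At the point, J = [[-1.500, -7.98169], [-6.000, -27.000]] (det J = -7.39013).
Solving J·Δ = −F gives Δ = (1.103, -1.051).
Then the next iterate is (x, y)₁ = (3.603, 0.449).
Round to (3.603, 0.449) and repeat: F = (-0.63349, -0.78286), J = [[-0.449, -6.16974], [4.39960, -9.94198]].
Δ = (-0.046, -0.099), so (x, y)₂ = (3.557, 0.350).

(3.557, 0.350)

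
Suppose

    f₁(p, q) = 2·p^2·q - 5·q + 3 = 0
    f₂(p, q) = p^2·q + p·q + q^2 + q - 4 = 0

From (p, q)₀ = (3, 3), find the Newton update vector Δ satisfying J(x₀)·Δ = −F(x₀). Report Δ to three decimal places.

(-0.550, -1.708)

At (3, 3): F = (42.000, 44.000).
Jacobian J = [[4·p·q, 2·p^2 - 5], [2·p·q + q, p^2 + p + 2·q + 1]].
At the point, J = [[36.000, 13.000], [21.000, 19.000]] (det J = 411.000).
Solving J·Δ = −F gives Δ = (-0.550, -1.708).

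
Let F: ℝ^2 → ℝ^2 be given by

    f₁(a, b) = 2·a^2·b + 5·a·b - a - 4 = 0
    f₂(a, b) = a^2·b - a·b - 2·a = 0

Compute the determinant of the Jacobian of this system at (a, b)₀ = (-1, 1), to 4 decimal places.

J = [[4·a·b + 5·b - 1, 2·a^2 + 5·a], [2·a·b - b - 2, a^2 - a]].
At the point, J = [[0.0000, -3.0000], [-5.0000, 2.0000]].
det J = -15.0000.

-15.0000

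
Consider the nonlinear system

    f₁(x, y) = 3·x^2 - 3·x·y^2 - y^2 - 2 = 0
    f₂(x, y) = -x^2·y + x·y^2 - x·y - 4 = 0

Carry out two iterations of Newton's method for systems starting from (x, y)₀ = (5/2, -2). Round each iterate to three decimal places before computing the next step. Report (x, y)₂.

At (5/2, -2): F = (-17.250, 23.500).
Jacobian J = [[6·x - 3·y^2, -6·x·y - 2·y], [-2·x·y + y^2 - y, -x^2 + 2·x·y - x]].
At the point, J = [[3.000, 34.000], [16.000, -18.750]] (det J = -600.250).
Solving J·Δ = −F gives Δ = (-0.792, 0.577).
Then the next iterate is (x, y)₁ = (1.708, -1.423).
Round to (1.708, -1.423) and repeat: F = (-5.64887, 6.04033), J = [[4.17321, 17.42890], [8.30890, -9.48623]].
Δ = (-0.280, 0.391), so (x, y)₂ = (1.428, -1.032).

(1.428, -1.032)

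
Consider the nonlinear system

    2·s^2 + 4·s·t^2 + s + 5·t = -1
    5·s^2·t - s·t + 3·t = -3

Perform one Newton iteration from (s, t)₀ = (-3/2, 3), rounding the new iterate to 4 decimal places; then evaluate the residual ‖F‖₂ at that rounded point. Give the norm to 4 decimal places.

16.5799

At (-3/2, 3): F = (-35.0000, 50.2500).
Jacobian J = [[4·s + 4·t^2 + 1, 8·s·t + 5], [10·s·t - t, 5·s^2 - s + 3]].
At the point, J = [[31.0000, -31.0000], [-48.0000, 15.7500]] (det J = -999.7500).
Solving J·Δ = −F gives Δ = (1.0068, -0.1223).
Then the next iterate is (s, t)₁ = (-0.4932, 2.8777).
Re-evaluating at (-0.4932, 2.8777): F = (-0.955275, 16.552330), so ‖F‖₂ = 16.5799.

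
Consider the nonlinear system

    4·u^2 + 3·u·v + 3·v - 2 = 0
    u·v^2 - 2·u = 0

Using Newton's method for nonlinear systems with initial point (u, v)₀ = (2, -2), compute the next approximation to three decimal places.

(1.959, -1.510)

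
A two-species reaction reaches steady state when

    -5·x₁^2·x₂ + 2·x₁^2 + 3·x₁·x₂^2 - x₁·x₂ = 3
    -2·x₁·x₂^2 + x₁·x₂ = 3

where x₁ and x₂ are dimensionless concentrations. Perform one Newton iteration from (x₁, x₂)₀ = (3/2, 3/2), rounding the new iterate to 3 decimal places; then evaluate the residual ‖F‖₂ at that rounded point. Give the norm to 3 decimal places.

4.742

At (3/2, 3/2): F = (-7.500, -7.500).
Jacobian J = [[-10·x₁·x₂ + 4·x₁ + 3·x₂^2 - x₂, -5·x₁^2 + 6·x₁·x₂ - x₁], [-2·x₂^2 + x₂, -4·x₁·x₂ + x₁]].
At the point, J = [[-11.250, 0.750], [-3.000, -7.500]] (det J = 86.625).
Solving J·Δ = −F gives Δ = (-0.714, -0.714).
Then the next iterate is (x₁, x₂)₁ = (0.786, 0.786).
Re-evaluating at (0.786, 0.786): F = (-3.35338, -3.35338), so ‖F‖₂ = 4.742.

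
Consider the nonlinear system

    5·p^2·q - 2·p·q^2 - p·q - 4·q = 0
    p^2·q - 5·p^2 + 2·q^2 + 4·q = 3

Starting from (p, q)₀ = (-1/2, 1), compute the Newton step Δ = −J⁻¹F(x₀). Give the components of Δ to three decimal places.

(-0.151, -0.169)

At (-1/2, 1): F = (-1.250, 2.000).
Jacobian J = [[10·p·q - 2·q^2 - q, 5·p^2 - 4·p·q - p - 4], [2·p·q - 10·p, p^2 + 4·q + 4]].
At the point, J = [[-8.000, -0.250], [4.000, 8.250]] (det J = -65.000).
Solving J·Δ = −F gives Δ = (-0.151, -0.169).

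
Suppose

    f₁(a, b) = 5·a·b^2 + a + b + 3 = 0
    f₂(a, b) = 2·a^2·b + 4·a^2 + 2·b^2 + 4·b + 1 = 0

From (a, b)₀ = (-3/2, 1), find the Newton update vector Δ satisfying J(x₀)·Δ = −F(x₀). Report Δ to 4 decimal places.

At (-3/2, 1): F = (-5.0000, 20.5000).
Jacobian J = [[5·b^2 + 1, 10·a·b + 1], [4·a·b + 8·a, 2·a^2 + 4·b + 4]].
At the point, J = [[6.0000, -14.0000], [-18.0000, 12.5000]] (det J = -177.0000).
Solving J·Δ = −F gives Δ = (1.2684, 0.1864).

(1.2684, 0.1864)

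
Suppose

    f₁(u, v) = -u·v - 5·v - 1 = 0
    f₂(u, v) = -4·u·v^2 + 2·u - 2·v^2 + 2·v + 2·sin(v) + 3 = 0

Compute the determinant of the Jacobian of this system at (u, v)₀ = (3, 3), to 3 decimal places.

-20.060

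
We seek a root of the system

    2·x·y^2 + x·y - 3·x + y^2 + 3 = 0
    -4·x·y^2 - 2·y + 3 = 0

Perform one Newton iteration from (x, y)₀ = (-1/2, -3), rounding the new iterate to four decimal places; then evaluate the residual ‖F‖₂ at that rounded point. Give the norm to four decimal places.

At (-1/2, -3): F = (6.0000, 27.0000).
Jacobian J = [[2·y^2 + y - 3, 4·x·y + x + 2·y], [-4·y^2, -8·x·y - 2]].
At the point, J = [[12.0000, -0.5000], [-36.0000, -14.0000]] (det J = -186.0000).
Solving J·Δ = −F gives Δ = (-0.3790, 2.9032).
Then the next iterate is (x, y)₁ = (-0.8790, -0.0968).
Re-evaluating at (-0.8790, -0.0968): F = (5.714985, 3.226546), so ‖F‖₂ = 6.5629.

6.5629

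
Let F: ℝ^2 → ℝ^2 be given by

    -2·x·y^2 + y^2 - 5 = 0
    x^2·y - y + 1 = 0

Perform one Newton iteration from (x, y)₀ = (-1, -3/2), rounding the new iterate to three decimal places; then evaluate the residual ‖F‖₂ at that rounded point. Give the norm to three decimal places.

At (-1, -3/2): F = (1.750, 1.000).
Jacobian J = [[-2·y^2, -4·x·y + 2·y], [2·x·y, x^2 - 1]].
At the point, J = [[-4.500, -9.000], [3.000, 0.000]] (det J = 27.000).
Solving J·Δ = −F gives Δ = (-0.333, 0.361).
Then the next iterate is (x, y)₁ = (-1.333, -1.139).
Re-evaluating at (-1.333, -1.139): F = (-0.24402, 0.11512), so ‖F‖₂ = 0.270.

0.270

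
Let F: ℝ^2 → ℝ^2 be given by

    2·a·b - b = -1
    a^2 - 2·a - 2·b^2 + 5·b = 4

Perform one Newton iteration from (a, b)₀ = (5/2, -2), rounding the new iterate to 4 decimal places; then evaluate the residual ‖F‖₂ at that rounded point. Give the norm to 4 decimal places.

5.2813

At (5/2, -2): F = (-7.0000, -20.7500).
Jacobian J = [[2·b, 2·a - 1], [2·a - 2, -4·b + 5]].
At the point, J = [[-4.0000, 4.0000], [3.0000, 13.0000]] (det J = -64.0000).
Solving J·Δ = −F gives Δ = (-0.1250, 1.6250).
Then the next iterate is (a, b)₁ = (2.3750, -0.3750).
Re-evaluating at (2.3750, -0.3750): F = (-0.406250, -5.265625), so ‖F‖₂ = 5.2813.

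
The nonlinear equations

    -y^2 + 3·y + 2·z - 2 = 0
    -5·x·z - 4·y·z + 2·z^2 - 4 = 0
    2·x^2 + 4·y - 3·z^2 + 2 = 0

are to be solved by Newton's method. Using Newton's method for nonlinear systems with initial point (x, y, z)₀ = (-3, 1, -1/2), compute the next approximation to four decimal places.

(-0.8684, 1.3316, -0.1658)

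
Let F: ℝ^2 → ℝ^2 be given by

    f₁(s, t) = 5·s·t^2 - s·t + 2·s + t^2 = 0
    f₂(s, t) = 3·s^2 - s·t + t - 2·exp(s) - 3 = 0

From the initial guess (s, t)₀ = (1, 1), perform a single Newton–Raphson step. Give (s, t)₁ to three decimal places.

At (1, 1): F = (7.000, -5.43656).
Jacobian J = [[5·t^2 - t + 2, 10·s·t - s + 2·t], [6·s - t - 2·exp(s), -s + 1]].
At the point, J = [[6.000, 11.000], [-0.43656, 0.000]] (det J = 4.80220).
Solving J·Δ = −F gives Δ = (-12.453, 6.156).
Then the next iterate is (s, t)₁ = (-11.453, 7.156).

(-11.453, 7.156)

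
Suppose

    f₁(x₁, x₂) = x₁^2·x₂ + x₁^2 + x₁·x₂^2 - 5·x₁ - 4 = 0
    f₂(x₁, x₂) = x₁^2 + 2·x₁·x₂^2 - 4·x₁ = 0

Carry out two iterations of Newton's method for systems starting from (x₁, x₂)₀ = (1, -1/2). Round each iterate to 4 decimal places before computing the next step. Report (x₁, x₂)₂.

At (1, -1/2): F = (-8.2500, -2.5000).
Jacobian J = [[2·x₁·x₂ + 2·x₁ + x₂^2 - 5, x₁^2 + 2·x₁·x₂], [2·x₁ + 2·x₂^2 - 4, 4·x₁·x₂]].
At the point, J = [[-3.7500, 0.0000], [-1.5000, -2.0000]] (det J = 7.5000).
Solving J·Δ = −F gives Δ = (-2.2000, 0.4000).
Then the next iterate is (x₁, x₂)₁ = (-1.2000, -0.1000).
Round to (-1.2000, -0.1000) and repeat: F = (3.2840, 6.2160), J = [[-7.1500, 1.6800], [-6.3800, 0.4800]].
Δ = (1.2169, 3.2242), so (x₁, x₂)₂ = (0.0169, 3.1242).

(0.0169, 3.1242)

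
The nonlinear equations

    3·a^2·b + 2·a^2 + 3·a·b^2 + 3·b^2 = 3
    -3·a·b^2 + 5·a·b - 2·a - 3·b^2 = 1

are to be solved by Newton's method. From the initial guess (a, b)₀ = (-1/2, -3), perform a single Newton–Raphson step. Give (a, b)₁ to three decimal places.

At (-1/2, -3): F = (8.750, -6.000).
Jacobian J = [[6·a·b + 4·a + 3·b^2, 3·a^2 + 6·a·b + 6·b], [-3·b^2 + 5·b - 2, -6·a·b + 5·a - 6·b]].
At the point, J = [[34.000, -8.250], [-44.000, 6.500]] (det J = -142.000).
Solving J·Δ = −F gives Δ = (0.052, 1.275).
Then the next iterate is (a, b)₁ = (-0.448, -1.725).

(-0.448, -1.725)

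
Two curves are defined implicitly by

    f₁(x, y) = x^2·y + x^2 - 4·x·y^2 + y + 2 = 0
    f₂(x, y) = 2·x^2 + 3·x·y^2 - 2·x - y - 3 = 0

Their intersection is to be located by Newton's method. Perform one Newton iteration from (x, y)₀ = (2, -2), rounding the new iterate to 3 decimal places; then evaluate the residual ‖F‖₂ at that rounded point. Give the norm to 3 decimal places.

At (2, -2): F = (-36.000, 27.000).
Jacobian J = [[2·x·y + 2·x - 4·y^2, x^2 - 8·x·y + 1], [4·x + 3·y^2 - 2, 6·x·y - 1]].
At the point, J = [[-20.000, 37.000], [18.000, -25.000]] (det J = -166.000).
Solving J·Δ = −F gives Δ = (-0.596, 0.651).
Then the next iterate is (x, y)₁ = (1.404, -1.349).
Re-evaluating at (1.404, -1.349): F = (-10.25696, 7.14843), so ‖F‖₂ = 12.502.

12.502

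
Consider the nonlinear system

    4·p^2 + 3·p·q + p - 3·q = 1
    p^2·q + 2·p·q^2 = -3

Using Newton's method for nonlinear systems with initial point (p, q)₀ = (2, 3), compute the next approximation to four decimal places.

(1.0987, 2.1442)

At (2, 3): F = (26.0000, 51.0000).
Jacobian J = [[8·p + 3·q + 1, 3·p - 3], [2·p·q + 2·q^2, p^2 + 4·p·q]].
At the point, J = [[26.0000, 3.0000], [30.0000, 28.0000]] (det J = 638.0000).
Solving J·Δ = −F gives Δ = (-0.9013, -0.8558).
Then the next iterate is (p, q)₁ = (1.0987, 2.1442).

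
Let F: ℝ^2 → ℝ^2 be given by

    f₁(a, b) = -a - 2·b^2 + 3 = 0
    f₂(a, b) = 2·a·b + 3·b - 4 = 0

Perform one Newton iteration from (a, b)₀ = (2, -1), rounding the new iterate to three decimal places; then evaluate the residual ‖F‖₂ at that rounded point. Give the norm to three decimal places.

685.420

At (2, -1): F = (-1.000, -11.000).
Jacobian J = [[-1, -4·b], [2·b, 2·a + 3]].
At the point, J = [[-1.000, 4.000], [-2.000, 7.000]] (det J = 1.000).
Solving J·Δ = −F gives Δ = (-37.000, -9.000).
Then the next iterate is (a, b)₁ = (-35.000, -10.000).
Re-evaluating at (-35.000, -10.000): F = (-162.000, 666.000), so ‖F‖₂ = 685.420.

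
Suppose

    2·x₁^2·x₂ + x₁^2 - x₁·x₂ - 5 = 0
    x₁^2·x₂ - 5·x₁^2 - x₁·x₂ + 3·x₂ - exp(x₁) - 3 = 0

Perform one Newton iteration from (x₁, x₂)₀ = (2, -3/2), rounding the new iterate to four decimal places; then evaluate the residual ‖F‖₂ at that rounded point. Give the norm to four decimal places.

At (2, -3/2): F = (-10.0000, -37.889056).
Jacobian J = [[4·x₁·x₂ + 2·x₁ - x₂, 2·x₁^2 - x₁], [2·x₁·x₂ - 10·x₁ - x₂ - exp(x₁), x₁^2 - x₁ + 3]].
At the point, J = [[-6.5000, 6.0000], [-31.889056, 5.0000]] (det J = 158.834337).
Solving J·Δ = −F gives Δ = (-1.1165, 0.4572).
Then the next iterate is (x₁, x₂)₁ = (0.8835, -1.0428).
Re-evaluating at (0.8835, -1.0428): F = (-4.926075, -12.343281), so ‖F‖₂ = 13.2900.

13.2900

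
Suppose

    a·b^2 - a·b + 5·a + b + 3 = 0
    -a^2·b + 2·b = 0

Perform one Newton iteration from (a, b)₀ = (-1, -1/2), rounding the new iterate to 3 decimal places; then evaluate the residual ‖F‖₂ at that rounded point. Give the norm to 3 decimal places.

At (-1, -1/2): F = (-3.250, -0.500).
Jacobian J = [[b^2 - b + 5, 2·a·b - a + 1], [-2·a·b, -a^2 + 2]].
At the point, J = [[5.750, 3.000], [-1.000, 1.000]] (det J = 8.750).
Solving J·Δ = −F gives Δ = (0.200, 0.700).
Then the next iterate is (a, b)₁ = (-0.800, 0.200).
Re-evaluating at (-0.800, 0.200): F = (-0.672, 0.272), so ‖F‖₂ = 0.725.

0.725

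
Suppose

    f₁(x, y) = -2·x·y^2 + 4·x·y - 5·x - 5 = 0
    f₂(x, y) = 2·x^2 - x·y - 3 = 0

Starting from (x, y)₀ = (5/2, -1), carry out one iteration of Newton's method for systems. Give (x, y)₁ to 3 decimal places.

(1.675, 0.171)

At (5/2, -1): F = (-32.500, 12.000).
Jacobian J = [[-2·y^2 + 4·y - 5, -4·x·y + 4·x], [4·x - y, -x]].
At the point, J = [[-11.000, 20.000], [11.000, -2.500]] (det J = -192.500).
Solving J·Δ = −F gives Δ = (-0.825, 1.171).
Then the next iterate is (x, y)₁ = (1.675, 0.171).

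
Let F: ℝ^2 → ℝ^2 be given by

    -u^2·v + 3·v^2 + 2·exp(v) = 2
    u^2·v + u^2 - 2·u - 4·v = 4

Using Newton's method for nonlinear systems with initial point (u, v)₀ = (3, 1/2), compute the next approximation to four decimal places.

At (3, 1/2): F = (-2.452557, 1.5000).
Jacobian J = [[-2·u·v, -u^2 + 6·v + 2·exp(v)], [2·u·v + 2·u - 2, u^2 - 4]].
At the point, J = [[-3.0000, -2.702557], [7.0000, 5.0000]] (det J = 3.917902).
Solving J·Δ = −F gives Δ = (2.0952, -3.2333).
Then the next iterate is (u, v)₁ = (5.0952, -2.7333).

(5.0952, -2.7333)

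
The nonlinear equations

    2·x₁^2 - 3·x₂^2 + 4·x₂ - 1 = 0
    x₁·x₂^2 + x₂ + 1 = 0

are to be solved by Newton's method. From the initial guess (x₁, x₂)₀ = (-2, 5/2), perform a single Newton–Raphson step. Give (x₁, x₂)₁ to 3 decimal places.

(-1.409, 1.911)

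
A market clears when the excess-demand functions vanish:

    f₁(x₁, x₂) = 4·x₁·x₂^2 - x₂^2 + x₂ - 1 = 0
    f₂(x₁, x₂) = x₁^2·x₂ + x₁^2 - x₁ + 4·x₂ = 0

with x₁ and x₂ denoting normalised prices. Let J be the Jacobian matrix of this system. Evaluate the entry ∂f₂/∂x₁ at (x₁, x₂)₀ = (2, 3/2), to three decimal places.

9.000

∂f₂/∂x₁ = 2·x₁·x₂ + 2·x₁ - 1.
At (2, 3/2) this is 9.000.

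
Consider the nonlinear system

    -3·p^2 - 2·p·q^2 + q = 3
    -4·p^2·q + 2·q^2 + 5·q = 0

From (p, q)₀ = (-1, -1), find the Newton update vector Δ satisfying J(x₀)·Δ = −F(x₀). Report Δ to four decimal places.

At (-1, -1): F = (-5.0000, 1.0000).
Jacobian J = [[-6·p - 2·q^2, -4·p·q + 1], [-8·p·q, -4·p^2 + 4·q + 5]].
At the point, J = [[4.0000, -3.0000], [-8.0000, -3.0000]] (det J = -36.0000).
Solving J·Δ = −F gives Δ = (0.5000, -1.0000).

(0.5000, -1.0000)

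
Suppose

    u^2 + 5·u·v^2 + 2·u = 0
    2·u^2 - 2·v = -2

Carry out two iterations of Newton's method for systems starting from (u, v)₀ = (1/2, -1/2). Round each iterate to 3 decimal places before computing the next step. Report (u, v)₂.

(1.173, 1.804)

At (1/2, -1/2): F = (1.875, 3.500).
Jacobian J = [[2·u + 5·v^2 + 2, 10·u·v], [4·u, -2]].
At the point, J = [[4.250, -2.500], [2.000, -2.000]] (det J = -3.500).
Solving J·Δ = −F gives Δ = (1.429, 3.179).
Then the next iterate is (u, v)₁ = (1.929, 2.679).
Round to (1.929, 2.679) and repeat: F = (76.80160, 4.08408), J = [[41.74321, 51.67791], [7.716, -2.000]].
Δ = (-0.756, -0.875), so (u, v)₂ = (1.173, 1.804).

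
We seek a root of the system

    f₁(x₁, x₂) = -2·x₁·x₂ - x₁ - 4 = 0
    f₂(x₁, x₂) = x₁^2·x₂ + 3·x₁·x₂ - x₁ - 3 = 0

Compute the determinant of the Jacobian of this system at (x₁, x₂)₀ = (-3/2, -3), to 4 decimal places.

J = [[-2·x₂ - 1, -2·x₁], [2·x₁·x₂ + 3·x₂ - 1, x₁^2 + 3·x₁]].
At the point, J = [[5.0000, 3.0000], [-1.0000, -2.2500]].
det J = -8.2500.

-8.2500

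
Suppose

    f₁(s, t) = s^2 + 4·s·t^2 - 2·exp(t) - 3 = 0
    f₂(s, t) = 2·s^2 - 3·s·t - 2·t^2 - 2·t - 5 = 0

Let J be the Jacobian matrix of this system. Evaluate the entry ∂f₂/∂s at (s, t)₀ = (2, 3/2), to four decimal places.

∂f₂/∂s = 4·s - 3·t.
At (2, 3/2) this is 3.5000.

3.5000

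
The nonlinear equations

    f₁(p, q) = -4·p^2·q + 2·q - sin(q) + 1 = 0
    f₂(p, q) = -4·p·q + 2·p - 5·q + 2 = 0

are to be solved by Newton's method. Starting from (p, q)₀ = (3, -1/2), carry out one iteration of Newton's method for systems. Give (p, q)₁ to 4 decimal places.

At (3, -1/2): F = (18.479426, 16.5000).
Jacobian J = [[-8·p·q, -4·p^2 - cos(q) + 2], [-4·q + 2, -4·p - 5]].
At the point, J = [[12.0000, -34.877583], [4.0000, -17.0000]] (det J = -64.489670).
Solving J·Δ = −F gives Δ = (4.0523, 1.9241).
Then the next iterate is (p, q)₁ = (7.0523, 1.4241).

(7.0523, 1.4241)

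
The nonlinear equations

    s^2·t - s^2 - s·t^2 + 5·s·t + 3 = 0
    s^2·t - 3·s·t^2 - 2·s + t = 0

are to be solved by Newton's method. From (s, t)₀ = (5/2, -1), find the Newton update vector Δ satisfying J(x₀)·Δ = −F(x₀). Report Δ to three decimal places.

(-0.642, 0.599)

At (5/2, -1): F = (-24.500, -19.750).
Jacobian J = [[2·s·t - 2·s - t^2 + 5·t, s^2 - 2·s·t + 5·s], [2·s·t - 3·t^2 - 2, s^2 - 6·s·t + 1]].
At the point, J = [[-16.000, 23.750], [-10.000, 22.250]] (det J = -118.500).
Solving J·Δ = −F gives Δ = (-0.642, 0.599).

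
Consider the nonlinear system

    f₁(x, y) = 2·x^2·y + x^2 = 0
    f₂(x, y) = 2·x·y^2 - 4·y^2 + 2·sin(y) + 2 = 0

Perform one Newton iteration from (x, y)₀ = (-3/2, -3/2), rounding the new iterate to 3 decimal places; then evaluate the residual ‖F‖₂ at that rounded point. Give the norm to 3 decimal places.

At (-3/2, -3/2): F = (-4.500, -15.74499).
Jacobian J = [[4·x·y + 2·x, 2·x^2], [2·y^2, 4·x·y - 8·y + 2·cos(y)]].
At the point, J = [[6.000, 4.500], [4.500, 21.14147]] (det J = 106.59885).
Solving J·Δ = −F gives Δ = (0.228, 0.696).
Then the next iterate is (x, y)₁ = (-1.272, -0.804).
Re-evaluating at (-1.272, -0.804): F = (-0.98373, -3.67042), so ‖F‖₂ = 3.800.

3.800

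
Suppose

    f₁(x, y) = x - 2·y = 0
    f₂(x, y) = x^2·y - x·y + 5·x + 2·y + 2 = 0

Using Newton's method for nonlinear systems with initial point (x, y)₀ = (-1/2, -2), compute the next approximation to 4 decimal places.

(-0.3855, -0.1928)

At (-1/2, -2): F = (3.5000, -6.0000).
Jacobian J = [[1, -2], [2·x·y - y + 5, x^2 - x + 2]].
At the point, J = [[1.0000, -2.0000], [9.0000, 2.7500]] (det J = 20.7500).
Solving J·Δ = −F gives Δ = (0.1145, 1.8072).
Then the next iterate is (x, y)₁ = (-0.3855, -0.1928).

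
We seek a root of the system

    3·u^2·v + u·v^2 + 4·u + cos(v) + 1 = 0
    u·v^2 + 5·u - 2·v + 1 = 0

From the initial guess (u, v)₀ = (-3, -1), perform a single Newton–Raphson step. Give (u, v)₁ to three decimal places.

At (-3, -1): F = (-40.45970, -15.000).
Jacobian J = [[6·u·v + v^2 + 4, 3·u^2 + 2·u·v - sin(v)], [v^2 + 5, 2·u·v - 2]].
At the point, J = [[23.000, 33.84147], [6.000, 4.000]] (det J = -111.04883).
Solving J·Δ = −F gives Δ = (3.114, -0.921).
Then the next iterate is (u, v)₁ = (0.114, -1.921).

(0.114, -1.921)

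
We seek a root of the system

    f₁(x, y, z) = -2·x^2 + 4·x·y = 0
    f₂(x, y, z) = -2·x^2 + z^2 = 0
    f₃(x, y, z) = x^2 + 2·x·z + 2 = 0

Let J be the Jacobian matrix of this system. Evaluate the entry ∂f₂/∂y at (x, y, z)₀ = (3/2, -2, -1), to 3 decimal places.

0.000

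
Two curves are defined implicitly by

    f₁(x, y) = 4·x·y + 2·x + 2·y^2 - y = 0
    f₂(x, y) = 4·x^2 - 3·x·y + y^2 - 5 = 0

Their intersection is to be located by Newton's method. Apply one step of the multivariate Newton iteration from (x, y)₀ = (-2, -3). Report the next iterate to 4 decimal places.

(-1.7143, -1.1837)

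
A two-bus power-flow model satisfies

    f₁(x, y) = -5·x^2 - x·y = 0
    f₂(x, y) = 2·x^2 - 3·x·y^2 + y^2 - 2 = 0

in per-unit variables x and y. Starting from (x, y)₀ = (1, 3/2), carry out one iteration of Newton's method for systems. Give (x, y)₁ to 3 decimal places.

At (1, 3/2): F = (-6.500, -4.500).
Jacobian J = [[-10·x - y, -x], [4·x - 3·y^2, -6·x·y + 2·y]].
At the point, J = [[-11.500, -1.000], [-2.750, -6.000]] (det J = 66.250).
Solving J·Δ = −F gives Δ = (-0.521, -0.511).
Then the next iterate is (x, y)₁ = (0.479, 0.989).

(0.479, 0.989)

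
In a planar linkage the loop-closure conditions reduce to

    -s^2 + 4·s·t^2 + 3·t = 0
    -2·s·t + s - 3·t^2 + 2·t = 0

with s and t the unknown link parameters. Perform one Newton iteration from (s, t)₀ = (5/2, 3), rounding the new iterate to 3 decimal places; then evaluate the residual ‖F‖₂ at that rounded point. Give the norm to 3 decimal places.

At (5/2, 3): F = (92.750, -33.500).
Jacobian J = [[-2·s + 4·t^2, 8·s·t + 3], [-2·t + 1, -2·s - 6·t + 2]].
At the point, J = [[31.000, 63.000], [-5.000, -21.000]] (det J = -336.000).
Solving J·Δ = −F gives Δ = (0.484, -1.711).
Then the next iterate is (s, t)₁ = (2.984, 1.289).
Re-evaluating at (2.984, 1.289): F = (14.79466, -7.11531), so ‖F‖₂ = 16.417.

16.417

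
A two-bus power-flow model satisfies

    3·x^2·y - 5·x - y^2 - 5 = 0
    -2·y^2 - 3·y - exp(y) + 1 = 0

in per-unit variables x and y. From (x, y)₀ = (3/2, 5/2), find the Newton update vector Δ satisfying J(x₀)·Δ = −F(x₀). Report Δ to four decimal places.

(0.2310, -1.2383)

At (3/2, 5/2): F = (-1.8750, -31.182494).
Jacobian J = [[6·x·y - 5, 3·x^2 - 2·y], [0, -4·y - exp(y) - 3]].
At the point, J = [[17.5000, 1.7500], [0.0000, -25.182494]] (det J = -440.693644).
Solving J·Δ = −F gives Δ = (0.2310, -1.2383).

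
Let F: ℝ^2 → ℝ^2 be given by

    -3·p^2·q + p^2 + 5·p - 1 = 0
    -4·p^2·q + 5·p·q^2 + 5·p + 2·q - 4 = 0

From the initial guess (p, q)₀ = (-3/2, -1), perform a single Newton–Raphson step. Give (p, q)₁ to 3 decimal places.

(-2.608, 0.223)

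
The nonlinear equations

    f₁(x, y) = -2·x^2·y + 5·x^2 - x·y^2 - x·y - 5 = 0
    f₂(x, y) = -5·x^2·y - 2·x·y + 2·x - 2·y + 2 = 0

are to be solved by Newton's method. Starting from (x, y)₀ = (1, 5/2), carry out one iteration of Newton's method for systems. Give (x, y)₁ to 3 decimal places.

(0.833, 0.964)

At (1, 5/2): F = (-13.750, -18.500).
Jacobian J = [[-4·x·y + 10·x - y^2 - y, -2·x^2 - 2·x·y - x], [-10·x·y - 2·y + 2, -5·x^2 - 2·x - 2]].
At the point, J = [[-8.750, -8.000], [-28.000, -9.000]] (det J = -145.250).
Solving J·Δ = −F gives Δ = (-0.167, -1.536).
Then the next iterate is (x, y)₁ = (0.833, 0.964).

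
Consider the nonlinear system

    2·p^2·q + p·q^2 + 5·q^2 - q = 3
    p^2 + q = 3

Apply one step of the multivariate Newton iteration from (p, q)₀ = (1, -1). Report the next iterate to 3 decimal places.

(2.632, -1.263)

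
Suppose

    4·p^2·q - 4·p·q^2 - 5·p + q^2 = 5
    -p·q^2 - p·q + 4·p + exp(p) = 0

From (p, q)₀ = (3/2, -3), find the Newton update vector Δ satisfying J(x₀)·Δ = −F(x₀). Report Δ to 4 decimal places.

At (3/2, -3): F = (-84.5000, 1.481689).
Jacobian J = [[8·p·q - 4·q^2 - 5, 4·p^2 - 8·p·q + 2·q], [-q^2 - q + exp(p) + 4, -2·p·q - p]].
At the point, J = [[-77.0000, 39.0000], [2.481689, 7.5000]] (det J = -674.285874).
Solving J·Δ = −F gives Δ = (-1.0256, 0.1418).

(-1.0256, 0.1418)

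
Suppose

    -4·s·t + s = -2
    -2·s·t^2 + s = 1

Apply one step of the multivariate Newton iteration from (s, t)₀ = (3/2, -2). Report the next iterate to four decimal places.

(-0.2727, -2.0758)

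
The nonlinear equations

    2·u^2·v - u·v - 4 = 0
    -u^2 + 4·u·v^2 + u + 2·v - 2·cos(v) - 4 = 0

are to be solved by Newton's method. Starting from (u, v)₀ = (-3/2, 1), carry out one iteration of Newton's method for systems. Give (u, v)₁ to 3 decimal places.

At (-3/2, 1): F = (2.000, -12.83060).
Jacobian J = [[4·u·v - v, 2·u^2 - u], [-2·u + 4·v^2 + 1, 8·u·v + 2·sin(v) + 2]].
At the point, J = [[-7.000, 6.000], [8.000, -8.31706]] (det J = 10.21941).
Solving J·Δ = −F gives Δ = (-5.905, -7.223).
Then the next iterate is (u, v)₁ = (-7.405, -6.223).

(-7.405, -6.223)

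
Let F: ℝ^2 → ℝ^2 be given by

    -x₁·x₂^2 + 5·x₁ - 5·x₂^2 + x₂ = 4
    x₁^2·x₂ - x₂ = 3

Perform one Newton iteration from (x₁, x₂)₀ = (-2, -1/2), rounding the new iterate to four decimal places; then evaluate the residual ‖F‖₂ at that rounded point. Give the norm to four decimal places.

At (-2, -1/2): F = (-15.2500, -4.5000).
Jacobian J = [[-x₂^2 + 5, -2·x₁·x₂ - 10·x₂ + 1], [2·x₁·x₂, x₁^2 - 1]].
At the point, J = [[4.7500, 4.0000], [2.0000, 3.0000]] (det J = 6.2500).
Solving J·Δ = −F gives Δ = (4.4400, -1.4600).
Then the next iterate is (x₁, x₂)₁ = (2.4400, -1.9600).
Re-evaluating at (2.4400, -1.9600): F = (-22.341504, -12.709056), so ‖F‖₂ = 25.7034.

25.7034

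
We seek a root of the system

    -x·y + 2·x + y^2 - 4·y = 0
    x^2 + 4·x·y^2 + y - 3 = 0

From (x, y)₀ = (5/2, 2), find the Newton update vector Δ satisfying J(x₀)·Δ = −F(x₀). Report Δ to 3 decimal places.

At (5/2, 2): F = (-4.000, 45.250).
Jacobian J = [[-y + 2, -x + 2·y - 4], [2·x + 4·y^2, 8·x·y + 1]].
At the point, J = [[0.000, -2.500], [21.000, 41.000]] (det J = 52.500).
Solving J·Δ = −F gives Δ = (0.969, -1.600).

(0.969, -1.600)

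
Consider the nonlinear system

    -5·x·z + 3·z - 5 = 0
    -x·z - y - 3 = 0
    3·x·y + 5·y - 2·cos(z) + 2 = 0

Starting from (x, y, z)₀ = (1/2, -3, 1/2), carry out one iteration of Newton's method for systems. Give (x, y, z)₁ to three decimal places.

At (1/2, -3, 1/2): F = (-4.750, -0.250, -19.25517).
Jacobian J = [[-5·z, 0, -5·x + 3], [-z, -1, -x], [3·y, 3·x + 5, 2·sin(z)]].
At the point, J = [[-2.500, 0.000, 0.500], [-0.500, -1.000, -0.500], [-9.000, 6.500, 0.95885]] (det J = -11.85287).
Solving J·Δ = −F gives Δ = (-1.799, 0.397, 0.505).
Then the next iterate is (x, y, z)₁ = (-1.299, -2.603, 1.005).

(-1.299, -2.603, 1.005)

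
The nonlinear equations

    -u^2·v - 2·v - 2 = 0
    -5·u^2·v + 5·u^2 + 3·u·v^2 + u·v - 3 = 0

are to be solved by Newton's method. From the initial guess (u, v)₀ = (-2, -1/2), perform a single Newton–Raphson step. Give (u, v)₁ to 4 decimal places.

(-1.0239, -0.6587)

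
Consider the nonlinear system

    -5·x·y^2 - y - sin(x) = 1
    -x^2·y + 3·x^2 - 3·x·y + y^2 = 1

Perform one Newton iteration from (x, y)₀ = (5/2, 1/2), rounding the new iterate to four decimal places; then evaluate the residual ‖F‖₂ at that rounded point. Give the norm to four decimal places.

2.8993

At (5/2, 1/2): F = (-5.223472, 11.1250).
Jacobian J = [[-5·y^2 - cos(x), -10·x·y - 1], [-2·x·y + 6·x - 3·y, -x^2 - 3·x + 2·y]].
At the point, J = [[-0.448856, -13.5000], [11.0000, -12.7500]] (det J = 154.222919).
Solving J·Δ = −F gives Δ = (-1.4057, -0.3402).
Then the next iterate is (x, y)₁ = (1.0943, 0.1598).
Re-evaluating at (1.0943, 0.1598): F = (-2.188128, 1.902047), so ‖F‖₂ = 2.8993.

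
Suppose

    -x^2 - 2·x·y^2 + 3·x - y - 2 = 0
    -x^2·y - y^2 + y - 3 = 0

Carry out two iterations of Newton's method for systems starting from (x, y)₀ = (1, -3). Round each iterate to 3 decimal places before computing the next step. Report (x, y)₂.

(1.970, -0.420)

At (1, -3): F = (-15.000, -12.000).
Jacobian J = [[-2·x - 2·y^2 + 3, -4·x·y - 1], [-2·x·y, -x^2 - 2·y + 1]].
At the point, J = [[-17.000, 11.000], [6.000, 6.000]] (det J = -168.000).
Solving J·Δ = −F gives Δ = (0.250, 1.750).
Then the next iterate is (x, y)₁ = (1.250, -1.250).
Round to (1.250, -1.250) and repeat: F = (-2.46875, -3.85938), J = [[-2.625, 5.250], [3.125, 1.93750]].
Δ = (0.720, 0.830), so (x, y)₂ = (1.970, -0.420).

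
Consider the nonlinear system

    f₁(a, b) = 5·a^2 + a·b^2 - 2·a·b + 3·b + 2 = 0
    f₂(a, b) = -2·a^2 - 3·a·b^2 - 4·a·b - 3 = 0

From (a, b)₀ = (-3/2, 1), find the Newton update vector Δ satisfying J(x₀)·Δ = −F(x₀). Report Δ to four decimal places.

At (-3/2, 1): F = (17.7500, 3.0000).
Jacobian J = [[10·a + b^2 - 2·b, 2·a·b - 2·a + 3], [-4·a - 3·b^2 - 4·b, -6·a·b - 4·a]].
At the point, J = [[-16.0000, 3.0000], [-1.0000, 15.0000]] (det J = -237.0000).
Solving J·Δ = −F gives Δ = (1.0854, -0.1276).

(1.0854, -0.1276)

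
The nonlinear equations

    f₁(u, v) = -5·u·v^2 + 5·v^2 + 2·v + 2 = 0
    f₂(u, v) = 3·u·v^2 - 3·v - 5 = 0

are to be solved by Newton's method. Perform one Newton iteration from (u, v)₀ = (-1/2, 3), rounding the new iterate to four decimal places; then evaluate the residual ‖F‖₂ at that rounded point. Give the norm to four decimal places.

At (-1/2, 3): F = (75.5000, -27.5000).
Jacobian J = [[-5·v^2, -10·u·v + 10·v + 2], [3·v^2, 6·u·v - 3]].
At the point, J = [[-45.0000, 47.0000], [27.0000, -12.0000]] (det J = -729.0000).
Solving J·Δ = −F gives Δ = (0.5302, -1.0988).
Then the next iterate is (u, v)₁ = (0.0302, 1.9012).
Re-evaluating at (0.0302, 1.9012): F = (23.329408, -10.376121), so ‖F‖₂ = 25.5328.

25.5328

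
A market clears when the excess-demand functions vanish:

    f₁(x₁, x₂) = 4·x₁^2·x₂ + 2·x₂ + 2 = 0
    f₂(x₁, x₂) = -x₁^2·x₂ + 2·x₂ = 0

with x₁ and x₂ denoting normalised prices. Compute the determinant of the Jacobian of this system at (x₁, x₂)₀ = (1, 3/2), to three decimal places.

J = [[8·x₁·x₂, 4·x₁^2 + 2], [-2·x₁·x₂, -x₁^2 + 2]].
At the point, J = [[12.000, 6.000], [-3.000, 1.000]].
det J = 30.000.

30.000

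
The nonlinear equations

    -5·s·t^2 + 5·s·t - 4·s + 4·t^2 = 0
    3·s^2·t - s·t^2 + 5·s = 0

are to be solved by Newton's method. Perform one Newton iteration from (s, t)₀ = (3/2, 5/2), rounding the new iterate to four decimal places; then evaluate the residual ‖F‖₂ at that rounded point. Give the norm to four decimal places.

9.0350

At (3/2, 5/2): F = (-9.1250, 15.0000).
Jacobian J = [[-5·t^2 + 5·t - 4, -10·s·t + 5·s + 8·t], [6·s·t - t^2 + 5, 3·s^2 - 2·s·t]].
At the point, J = [[-22.7500, -10.0000], [21.2500, -0.7500]] (det J = 229.5625).
Solving J·Δ = −F gives Δ = (-0.6832, 0.6418).
Then the next iterate is (s, t)₁ = (0.8168, 3.1418).
Re-evaluating at (0.8168, 3.1418): F = (8.734755, 2.309714), so ‖F‖₂ = 9.0350.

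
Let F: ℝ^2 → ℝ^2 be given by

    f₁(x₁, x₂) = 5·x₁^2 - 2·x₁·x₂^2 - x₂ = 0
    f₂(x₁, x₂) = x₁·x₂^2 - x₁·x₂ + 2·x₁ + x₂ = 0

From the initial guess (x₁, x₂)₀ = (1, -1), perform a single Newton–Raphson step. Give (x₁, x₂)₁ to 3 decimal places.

(0.393, -0.714)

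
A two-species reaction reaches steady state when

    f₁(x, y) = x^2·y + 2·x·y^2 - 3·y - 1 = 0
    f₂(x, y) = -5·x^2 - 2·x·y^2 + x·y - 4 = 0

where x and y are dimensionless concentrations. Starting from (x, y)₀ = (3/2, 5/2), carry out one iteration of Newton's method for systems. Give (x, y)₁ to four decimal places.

At (3/2, 5/2): F = (15.8750, -30.2500).
Jacobian J = [[2·x·y + 2·y^2, x^2 + 4·x·y - 3], [-10·x - 2·y^2 + y, -4·x·y + x]].
At the point, J = [[20.0000, 14.2500], [-25.0000, -13.5000]] (det J = 86.2500).
Solving J·Δ = −F gives Δ = (-2.5130, 2.4130).
Then the next iterate is (x, y)₁ = (-1.0130, 4.9130).

(-1.0130, 4.9130)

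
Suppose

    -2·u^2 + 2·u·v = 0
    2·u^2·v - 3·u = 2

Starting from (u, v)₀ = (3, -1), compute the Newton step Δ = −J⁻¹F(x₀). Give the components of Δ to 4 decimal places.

(-1.5926, 0.2840)

At (3, -1): F = (-24.0000, -29.0000).
Jacobian J = [[-4·u + 2·v, 2·u], [4·u·v - 3, 2·u^2]].
At the point, J = [[-14.0000, 6.0000], [-15.0000, 18.0000]] (det J = -162.0000).
Solving J·Δ = −F gives Δ = (-1.5926, 0.2840).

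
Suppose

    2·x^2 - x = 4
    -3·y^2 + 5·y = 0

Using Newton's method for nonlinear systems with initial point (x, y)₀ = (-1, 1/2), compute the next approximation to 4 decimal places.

At (-1, 1/2): F = (-1.0000, 1.7500).
Jacobian J = [[4·x - 1, 0], [0, -6·y + 5]].
At the point, J = [[-5.0000, 0.0000], [0.0000, 2.0000]] (det J = -10.0000).
Solving J·Δ = −F gives Δ = (-0.2000, -0.8750).
Then the next iterate is (x, y)₁ = (-1.2000, -0.3750).

(-1.2000, -0.3750)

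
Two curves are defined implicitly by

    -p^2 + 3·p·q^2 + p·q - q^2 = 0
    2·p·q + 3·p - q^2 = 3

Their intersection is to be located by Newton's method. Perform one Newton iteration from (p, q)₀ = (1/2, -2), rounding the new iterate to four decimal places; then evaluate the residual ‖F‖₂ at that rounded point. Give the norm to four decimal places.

At (1/2, -2): F = (0.7500, -7.5000).
Jacobian J = [[-2·p + 3·q^2 + q, 6·p·q + p - 2·q], [2·q + 3, 2·p - 2·q]].
At the point, J = [[9.0000, -1.5000], [-1.0000, 5.0000]] (det J = 43.5000).
Solving J·Δ = −F gives Δ = (0.1724, 1.5345).
Then the next iterate is (p, q)₁ = (0.6724, -0.4655).
Re-evaluating at (0.6724, -0.4655): F = (-0.544707, -1.825495), so ‖F‖₂ = 1.9050.

1.9050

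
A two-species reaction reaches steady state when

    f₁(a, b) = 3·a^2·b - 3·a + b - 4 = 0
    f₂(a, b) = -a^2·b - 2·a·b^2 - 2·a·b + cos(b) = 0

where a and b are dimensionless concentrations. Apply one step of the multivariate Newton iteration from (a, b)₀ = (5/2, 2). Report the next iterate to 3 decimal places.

(2.378, 0.749)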